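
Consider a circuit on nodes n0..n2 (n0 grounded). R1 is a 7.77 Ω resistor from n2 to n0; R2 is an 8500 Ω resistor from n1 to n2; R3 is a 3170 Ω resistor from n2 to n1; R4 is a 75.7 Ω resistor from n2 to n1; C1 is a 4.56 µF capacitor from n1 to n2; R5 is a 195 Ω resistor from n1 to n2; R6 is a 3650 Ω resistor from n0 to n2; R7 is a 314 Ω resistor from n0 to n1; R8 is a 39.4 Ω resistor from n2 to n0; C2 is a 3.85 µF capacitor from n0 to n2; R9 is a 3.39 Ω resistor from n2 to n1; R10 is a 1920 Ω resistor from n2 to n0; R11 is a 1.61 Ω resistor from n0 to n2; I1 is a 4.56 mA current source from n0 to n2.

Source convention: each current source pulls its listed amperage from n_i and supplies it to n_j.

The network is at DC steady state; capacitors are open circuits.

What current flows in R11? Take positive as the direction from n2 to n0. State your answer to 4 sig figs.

Element admittances at DC:
  Y(R1) = 0.1287 S between n2,n0
  Y(R2) = 0.0001176 S between n1,n2
  Y(R3) = 0.0003155 S between n2,n1
  Y(R4) = 0.01321 S between n2,n1
  Y(C1) = 0.000 S between n1,n2
  Y(R5) = 0.005128 S between n1,n2
  Y(R6) = 0.0002740 S between n0,n2
  Y(R7) = 0.003185 S between n0,n1
  Y(R8) = 0.02538 S between n2,n0
  Y(C2) = 0.000 S between n0,n2
  Y(R9) = 0.2950 S between n2,n1
  Y(R10) = 0.0005208 S between n2,n0
  Y(R11) = 0.6211 S between n0,n2
  I1: injects 0.00456 A into n2 (from n0)
Assemble and solve the 2×2 MNA system:
  V(n1)=0.005794  V(n2)=0.005853

0.003635 A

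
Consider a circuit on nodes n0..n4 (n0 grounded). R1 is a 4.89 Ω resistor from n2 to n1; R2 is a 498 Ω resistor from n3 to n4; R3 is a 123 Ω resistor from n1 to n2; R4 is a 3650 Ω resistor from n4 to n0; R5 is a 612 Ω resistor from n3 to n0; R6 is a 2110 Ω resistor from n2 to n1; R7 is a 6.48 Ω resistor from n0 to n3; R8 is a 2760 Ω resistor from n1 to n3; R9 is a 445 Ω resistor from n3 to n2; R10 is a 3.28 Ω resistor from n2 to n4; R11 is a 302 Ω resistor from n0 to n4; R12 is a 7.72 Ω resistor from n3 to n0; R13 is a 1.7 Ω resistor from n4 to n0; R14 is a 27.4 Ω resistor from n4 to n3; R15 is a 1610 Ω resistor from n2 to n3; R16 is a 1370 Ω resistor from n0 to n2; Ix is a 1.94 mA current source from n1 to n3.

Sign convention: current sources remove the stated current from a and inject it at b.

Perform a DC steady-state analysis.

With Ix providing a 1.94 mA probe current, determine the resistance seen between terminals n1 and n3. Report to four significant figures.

R_eq = 12.07 Ω

Apply KCL at each of the 4 non-ground nodes and solve the resulting linear system.
Node n1: branches {R1, R3, R6, R8, Ix} → V_1 = -0.01789
Node n2: branches {R1, R3, R6, R9, R10, R15, R16} → V_2 = -0.008831
Node n3: branches {R2, R5, R7, R8, R9, R12, R14, R15, Ix} → V_3 = 0.005519
Node n4: branches {R2, R4, R10, R11, R13, R14} → V_4 = -0.002652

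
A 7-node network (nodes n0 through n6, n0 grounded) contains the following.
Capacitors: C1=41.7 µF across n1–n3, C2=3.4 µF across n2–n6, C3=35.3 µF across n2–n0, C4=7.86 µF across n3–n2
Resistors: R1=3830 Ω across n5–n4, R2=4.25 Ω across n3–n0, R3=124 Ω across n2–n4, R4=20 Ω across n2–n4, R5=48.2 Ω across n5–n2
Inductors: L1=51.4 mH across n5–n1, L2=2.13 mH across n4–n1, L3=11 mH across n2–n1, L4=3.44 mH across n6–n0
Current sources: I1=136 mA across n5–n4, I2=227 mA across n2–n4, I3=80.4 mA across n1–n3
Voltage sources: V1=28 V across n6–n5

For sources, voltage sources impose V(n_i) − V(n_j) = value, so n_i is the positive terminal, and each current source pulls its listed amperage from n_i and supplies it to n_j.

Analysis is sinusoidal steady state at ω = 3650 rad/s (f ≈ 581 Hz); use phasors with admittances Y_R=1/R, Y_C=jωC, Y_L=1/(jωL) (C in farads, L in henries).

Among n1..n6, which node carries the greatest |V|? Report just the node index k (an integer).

5

Apply KCL at each of the 6 non-ground nodes and solve the resulting linear system.
Node n1: branches {C1, L1, L2, I3, L3} → V_1 = 3.605+0.4125j
Node n2: branches {C2, I2, C3, R3, R4, L3, R5, C4} → V_2 = -1.260+4.168j
Node n3: branches {C1, R2, I3, C4} → V_3 = 0.7803+1.579j
Node n4: branches {R1, I1, I2, L2, R3, R4} → V_4 = 2.406+1.523j
Node n5: branches {R1, L1, I1, R5, V1} → V_5 = -25.38+4.438j
Node n6: branches {C2, L4, V1} → V_6 = 2.625+4.438j
Source currents: i(V1)=-0.3501+0.1608j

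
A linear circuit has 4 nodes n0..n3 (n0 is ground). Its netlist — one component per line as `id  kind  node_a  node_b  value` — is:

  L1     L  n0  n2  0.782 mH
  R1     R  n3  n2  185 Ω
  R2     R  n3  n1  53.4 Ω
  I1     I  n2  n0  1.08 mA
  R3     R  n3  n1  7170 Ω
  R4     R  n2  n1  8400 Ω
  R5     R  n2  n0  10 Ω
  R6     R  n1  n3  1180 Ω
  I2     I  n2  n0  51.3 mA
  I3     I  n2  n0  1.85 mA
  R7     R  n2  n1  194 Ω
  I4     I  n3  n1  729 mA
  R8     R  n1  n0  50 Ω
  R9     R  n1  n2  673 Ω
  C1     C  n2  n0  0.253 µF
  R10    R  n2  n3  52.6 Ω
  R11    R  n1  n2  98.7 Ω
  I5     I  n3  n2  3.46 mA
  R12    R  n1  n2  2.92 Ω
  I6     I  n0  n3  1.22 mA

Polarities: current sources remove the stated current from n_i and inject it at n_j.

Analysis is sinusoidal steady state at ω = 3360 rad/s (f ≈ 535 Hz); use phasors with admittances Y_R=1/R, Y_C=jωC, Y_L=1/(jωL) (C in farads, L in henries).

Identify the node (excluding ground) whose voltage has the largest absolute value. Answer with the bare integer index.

3

MNA unknowns: 3 node voltages V₁..V_3
L1: Y=0.000-0.3806j on G[0,2]
R1: Y=0.005405+0.000j on G[3,2]
R2: Y=0.01873+0.000j on G[3,1]
I1: z[2]−=0.00108, z[0]+=0.00108
R3: Y=0.0001395+0.000j on G[3,1]
R4: Y=0.0001190+0.000j on G[2,1]
R5: Y=0.1000+0.000j on G[2,0]
R6: Y=0.0008475+0.000j on G[1,3]
I2: z[2]−=0.0513, z[0]+=0.0513
I3: z[2]−=0.00185, z[0]+=0.00185
R7: Y=0.005155+0.000j on G[2,1]
I4: z[3]−=0.729, z[1]+=0.729
R8: Y=0.02000+0.000j on G[1,0]
R9: Y=0.001486+0.000j on G[1,2]
C1: Y=0.000+0.0008501j on G[2,0]
R10: Y=0.01901+0.000j on G[2,3]
R11: Y=0.01013+0.000j on G[1,2]
I5: z[3]−=0.00346, z[2]+=0.00346
R12: Y=0.3425+0.000j on G[1,2]
I6: z[0]−=0.00122, z[3]+=0.00122
solve → V1=0.9785-0.1675j, V2=-0.05532-0.1766j, V3=-16.16-0.1725j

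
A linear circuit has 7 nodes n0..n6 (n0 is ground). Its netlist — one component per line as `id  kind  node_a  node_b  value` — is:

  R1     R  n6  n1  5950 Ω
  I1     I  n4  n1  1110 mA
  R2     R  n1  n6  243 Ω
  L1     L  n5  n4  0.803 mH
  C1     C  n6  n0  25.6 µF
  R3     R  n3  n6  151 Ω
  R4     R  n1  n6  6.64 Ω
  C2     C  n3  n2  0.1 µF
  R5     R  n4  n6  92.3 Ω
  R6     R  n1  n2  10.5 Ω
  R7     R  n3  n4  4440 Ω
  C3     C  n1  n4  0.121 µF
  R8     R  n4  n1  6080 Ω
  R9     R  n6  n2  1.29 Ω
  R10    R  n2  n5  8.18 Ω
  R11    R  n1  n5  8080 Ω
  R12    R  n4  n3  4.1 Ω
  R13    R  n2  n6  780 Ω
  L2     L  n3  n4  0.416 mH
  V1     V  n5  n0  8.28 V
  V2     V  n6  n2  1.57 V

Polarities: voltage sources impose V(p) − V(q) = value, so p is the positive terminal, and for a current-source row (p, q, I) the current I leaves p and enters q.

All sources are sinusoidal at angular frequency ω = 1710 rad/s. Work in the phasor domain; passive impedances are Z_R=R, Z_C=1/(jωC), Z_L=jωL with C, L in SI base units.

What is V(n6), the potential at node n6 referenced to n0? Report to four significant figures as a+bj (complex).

15.95-5.180j V

Apply KCL at each of the 6 non-ground nodes and solve the resulting linear system.
Node n1: branches {R1, I1, R2, R4, R6, C3, R8, R11} → V_1 = 19.78-5.184j
Node n2: branches {C2, R6, R9, R10, R13, V2} → V_2 = 14.38-5.180j
Node n3: branches {R3, C2, R7, R12, L2} → V_3 = 8.392-1.306j
Node n4: branches {I1, L1, R5, R7, C3, R8, R12, L2} → V_4 = 8.369-1.338j
Node n5: branches {L1, R10, R11, V1} → V_5 = 8.280+0.000j
Node n6: branches {R1, R2, C1, R3, R4, R5, R9, R13, V2} → V_6 = 15.95-5.180j
Source currents: i(V1)=-0.2268-0.6984j, i(V2)=-0.9859-0.6318j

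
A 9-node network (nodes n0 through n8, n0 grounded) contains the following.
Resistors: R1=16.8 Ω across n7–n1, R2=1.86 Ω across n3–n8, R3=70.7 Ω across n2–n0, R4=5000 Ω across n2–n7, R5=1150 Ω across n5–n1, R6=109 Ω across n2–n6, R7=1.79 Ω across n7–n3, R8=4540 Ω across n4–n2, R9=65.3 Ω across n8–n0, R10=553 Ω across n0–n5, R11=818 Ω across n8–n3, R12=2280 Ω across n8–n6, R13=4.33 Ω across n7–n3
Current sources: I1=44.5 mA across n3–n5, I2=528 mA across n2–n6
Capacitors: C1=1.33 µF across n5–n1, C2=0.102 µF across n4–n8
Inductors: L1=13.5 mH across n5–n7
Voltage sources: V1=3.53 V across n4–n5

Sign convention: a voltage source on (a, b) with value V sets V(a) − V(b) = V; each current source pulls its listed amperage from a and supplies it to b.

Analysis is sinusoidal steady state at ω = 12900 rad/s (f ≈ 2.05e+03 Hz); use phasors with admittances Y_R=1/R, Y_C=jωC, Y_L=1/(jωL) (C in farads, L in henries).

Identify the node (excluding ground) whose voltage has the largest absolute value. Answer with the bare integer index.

6

Apply KCL at each of the 8 non-ground nodes and solve the resulting linear system.
Node n1: branches {R1, R5, C1} → V_1 = 1.948+0.4244j
Node n2: branches {R3, R4, R6, R8, I2} → V_2 = -1.475-0.02386j
Node n3: branches {R2, I1, R7, R11, R13} → V_3 = 1.050+0.3162j
Node n4: branches {C2, R8, V1} → V_4 = 6.009-2.514j
Node n5: branches {R5, I1, C1, L1, R10, V1} → V_5 = 2.479-2.514j
Node n6: branches {R6, I2, R12} → V_6 = 53.57-0.008217j
Node n7: branches {R1, R4, R7, L1, R13} → V_7 = 1.094+0.3143j
Node n8: branches {R2, C2, R9, R11, R12} → V_8 = 1.070+0.3189j
Source currents: i(V1)=-0.005377-0.005951j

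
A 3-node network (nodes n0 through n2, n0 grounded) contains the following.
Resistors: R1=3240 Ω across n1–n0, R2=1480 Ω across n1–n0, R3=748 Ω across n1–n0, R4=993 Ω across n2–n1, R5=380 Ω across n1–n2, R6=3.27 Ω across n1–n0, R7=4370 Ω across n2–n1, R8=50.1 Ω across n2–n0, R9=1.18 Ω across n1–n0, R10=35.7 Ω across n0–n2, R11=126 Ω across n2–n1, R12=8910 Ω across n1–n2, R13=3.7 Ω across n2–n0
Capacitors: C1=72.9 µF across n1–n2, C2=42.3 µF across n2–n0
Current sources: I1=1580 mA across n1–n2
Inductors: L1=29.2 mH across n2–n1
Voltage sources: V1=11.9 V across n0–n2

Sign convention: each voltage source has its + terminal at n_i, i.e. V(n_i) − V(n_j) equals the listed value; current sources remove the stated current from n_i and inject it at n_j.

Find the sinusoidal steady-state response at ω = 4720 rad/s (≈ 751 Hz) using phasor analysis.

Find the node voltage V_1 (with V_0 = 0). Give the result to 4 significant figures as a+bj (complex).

Apply KCL at each of the 2 non-ground nodes and solve the resulting linear system.
Node n1: branches {R1, R2, R3, C1, R4, R5, R6, R7, I1, R9, R11, L1, R12} → V_1 = -2.276-2.777j
Node n2: branches {C1, R4, R5, R7, R8, I1, R10, R11, C2, L1, R12, R13, V1} → V_2 = -11.90+0.000j
Source currents: i(V1)=-6.417-5.585j

-2.276-2.777j V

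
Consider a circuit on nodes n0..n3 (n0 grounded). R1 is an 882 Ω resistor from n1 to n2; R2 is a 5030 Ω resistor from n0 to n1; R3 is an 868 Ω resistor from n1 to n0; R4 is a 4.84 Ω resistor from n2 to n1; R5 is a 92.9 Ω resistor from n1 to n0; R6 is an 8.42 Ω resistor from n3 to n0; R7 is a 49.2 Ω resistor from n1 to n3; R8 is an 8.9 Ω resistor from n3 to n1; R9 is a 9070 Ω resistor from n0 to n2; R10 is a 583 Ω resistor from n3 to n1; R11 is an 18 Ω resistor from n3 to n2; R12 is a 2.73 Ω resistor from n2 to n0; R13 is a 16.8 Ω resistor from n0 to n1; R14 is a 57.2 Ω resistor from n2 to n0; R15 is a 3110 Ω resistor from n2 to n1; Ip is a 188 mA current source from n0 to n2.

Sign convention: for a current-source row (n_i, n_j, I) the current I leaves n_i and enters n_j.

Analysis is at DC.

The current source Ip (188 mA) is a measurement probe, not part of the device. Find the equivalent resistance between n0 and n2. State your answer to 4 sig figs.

R_eq = 2.058 Ω

Apply KCL at each of the 3 non-ground nodes and solve the resulting linear system.
Node n1: branches {R1, R2, R3, R4, R5, R7, R8, R10, R13, R15} → V_1 = 0.2527
Node n2: branches {R1, R4, R9, R11, R12, R14, R15, Ip} → V_2 = 0.3870
Node n3: branches {R6, R7, R8, R10, R11} → V_3 = 0.1797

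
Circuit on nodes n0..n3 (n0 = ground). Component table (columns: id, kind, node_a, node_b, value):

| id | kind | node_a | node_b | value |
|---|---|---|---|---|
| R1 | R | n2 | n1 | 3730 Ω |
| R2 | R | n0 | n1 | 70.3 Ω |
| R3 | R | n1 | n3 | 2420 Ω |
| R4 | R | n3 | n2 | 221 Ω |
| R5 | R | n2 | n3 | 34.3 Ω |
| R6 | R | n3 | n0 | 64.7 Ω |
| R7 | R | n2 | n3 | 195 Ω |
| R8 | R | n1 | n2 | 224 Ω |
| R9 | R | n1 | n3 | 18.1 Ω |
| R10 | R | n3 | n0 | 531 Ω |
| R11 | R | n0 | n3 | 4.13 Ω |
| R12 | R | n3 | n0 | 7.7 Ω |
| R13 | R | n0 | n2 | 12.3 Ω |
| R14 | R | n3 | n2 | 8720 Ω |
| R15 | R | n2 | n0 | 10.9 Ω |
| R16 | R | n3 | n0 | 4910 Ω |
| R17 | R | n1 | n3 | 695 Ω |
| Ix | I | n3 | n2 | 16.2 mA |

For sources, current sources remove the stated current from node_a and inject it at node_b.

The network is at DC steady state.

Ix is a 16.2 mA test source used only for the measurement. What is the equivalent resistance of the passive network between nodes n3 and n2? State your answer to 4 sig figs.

R_eq = 6.108 Ω

MNA unknowns: 3 node voltages V₁..V_3
R1: Y=0.0002681 on G[2,1]
R2: Y=0.01422 on G[0,1]
R3: Y=0.0004132 on G[1,3]
R4: Y=0.004525 on G[3,2]
R5: Y=0.02915 on G[2,3]
R6: Y=0.01546 on G[3,0]
R7: Y=0.005128 on G[2,3]
R8: Y=0.004464 on G[1,2]
R9: Y=0.05525 on G[1,3]
R10: Y=0.001883 on G[3,0]
R11: Y=0.2421 on G[0,3]
R12: Y=0.1299 on G[3,0]
R13: Y=0.08130 on G[0,2]
R14: Y=0.0001147 on G[3,2]
R15: Y=0.09174 on G[2,0]
R16: Y=0.0002037 on G[3,0]
R17: Y=0.001439 on G[1,3]
Ix: z[3]−=0.0162, z[2]+=0.0162
solve → V1=-0.01821, V2=0.06898, V3=-0.02998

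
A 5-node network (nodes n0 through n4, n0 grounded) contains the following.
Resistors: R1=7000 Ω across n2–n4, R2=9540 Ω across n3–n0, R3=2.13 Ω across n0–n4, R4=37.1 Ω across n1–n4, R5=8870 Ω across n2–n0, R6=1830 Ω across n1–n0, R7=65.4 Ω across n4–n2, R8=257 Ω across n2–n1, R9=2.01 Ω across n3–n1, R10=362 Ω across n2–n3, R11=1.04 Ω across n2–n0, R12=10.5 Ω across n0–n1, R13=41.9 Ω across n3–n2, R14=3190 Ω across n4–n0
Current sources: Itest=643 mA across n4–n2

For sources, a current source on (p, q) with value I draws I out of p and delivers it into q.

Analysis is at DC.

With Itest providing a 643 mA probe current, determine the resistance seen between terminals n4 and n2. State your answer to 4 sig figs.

MNA unknowns: 4 node voltages V₁..V_4
R1: Y=0.0001429 on G[2,4]
R2: Y=0.0001048 on G[3,0]
R3: Y=0.4695 on G[0,4]
R4: Y=0.02695 on G[1,4]
R5: Y=0.0001127 on G[2,0]
R6: Y=0.0005464 on G[1,0]
R7: Y=0.01529 on G[4,2]
R8: Y=0.003891 on G[2,1]
R9: Y=0.4975 on G[3,1]
R10: Y=0.002762 on G[2,3]
R11: Y=0.9615 on G[2,0]
R12: Y=0.09524 on G[0,1]
R13: Y=0.02387 on G[3,2]
R14: Y=0.0003135 on G[4,0]
Itest: z[4]−=0.643, z[2]+=0.643
solve → V1=-0.1019, V2=0.6170, V3=-0.06536, V4=-1.242

R_eq = 2.891 Ω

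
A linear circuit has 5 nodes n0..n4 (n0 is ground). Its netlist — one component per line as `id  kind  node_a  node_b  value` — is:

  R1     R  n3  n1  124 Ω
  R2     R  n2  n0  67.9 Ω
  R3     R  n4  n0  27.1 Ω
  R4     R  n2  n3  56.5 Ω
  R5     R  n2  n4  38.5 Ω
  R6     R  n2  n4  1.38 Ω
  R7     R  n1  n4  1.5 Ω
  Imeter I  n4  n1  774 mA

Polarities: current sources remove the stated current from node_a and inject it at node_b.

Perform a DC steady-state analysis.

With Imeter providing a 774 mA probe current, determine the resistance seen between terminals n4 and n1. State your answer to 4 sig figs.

MNA unknowns: 4 node voltages V₁..V_4
R1: Y=0.008065 on G[3,1]
R2: Y=0.01473 on G[2,0]
R3: Y=0.03690 on G[4,0]
R4: Y=0.01770 on G[2,3]
R5: Y=0.02597 on G[2,4]
R6: Y=0.7246 on G[2,4]
R7: Y=0.6667 on G[1,4]
Imeter: z[4]−=0.774, z[1]+=0.774
solve → V1=1.149, V2=0.005947, V3=0.3638, V4=-0.002374

R_eq = 1.488 Ω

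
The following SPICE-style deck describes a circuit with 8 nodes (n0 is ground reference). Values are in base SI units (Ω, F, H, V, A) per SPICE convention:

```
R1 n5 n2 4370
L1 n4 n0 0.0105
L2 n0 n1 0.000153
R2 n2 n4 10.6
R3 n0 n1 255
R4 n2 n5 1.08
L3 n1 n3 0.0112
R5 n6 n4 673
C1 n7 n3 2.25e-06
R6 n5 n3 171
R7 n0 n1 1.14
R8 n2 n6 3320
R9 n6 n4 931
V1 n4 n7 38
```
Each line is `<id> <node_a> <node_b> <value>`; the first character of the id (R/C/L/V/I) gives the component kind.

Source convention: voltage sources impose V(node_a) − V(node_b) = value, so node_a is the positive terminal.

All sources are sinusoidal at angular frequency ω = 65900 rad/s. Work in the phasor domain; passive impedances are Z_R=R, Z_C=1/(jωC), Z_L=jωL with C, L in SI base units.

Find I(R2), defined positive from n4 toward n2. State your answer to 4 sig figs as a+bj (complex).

0.2082+0.007723j A

Apply KCL at each of the 7 non-ground nodes and solve the resulting linear system.
Node n1: branches {L2, R3, L3, R7} → V_1 = -0.004495+0.02975j
Node n2: branches {R1, R2, R4, R8} → V_2 = 16.24+0.6170j
Node n3: branches {L3, C1, R6} → V_3 = -19.68-0.7157j
Node n4: branches {L1, R2, R5, R9, V1} → V_4 = 18.45+0.6989j
Node n5: branches {R1, R4, R6} → V_5 = 16.01+0.6087j
Node n6: branches {R5, R8, R9} → V_6 = 18.21+0.6903j
Node n7: branches {C1, V1} → V_7 = -19.55+0.6989j
Source currents: i(V1)=-0.2098+0.01891j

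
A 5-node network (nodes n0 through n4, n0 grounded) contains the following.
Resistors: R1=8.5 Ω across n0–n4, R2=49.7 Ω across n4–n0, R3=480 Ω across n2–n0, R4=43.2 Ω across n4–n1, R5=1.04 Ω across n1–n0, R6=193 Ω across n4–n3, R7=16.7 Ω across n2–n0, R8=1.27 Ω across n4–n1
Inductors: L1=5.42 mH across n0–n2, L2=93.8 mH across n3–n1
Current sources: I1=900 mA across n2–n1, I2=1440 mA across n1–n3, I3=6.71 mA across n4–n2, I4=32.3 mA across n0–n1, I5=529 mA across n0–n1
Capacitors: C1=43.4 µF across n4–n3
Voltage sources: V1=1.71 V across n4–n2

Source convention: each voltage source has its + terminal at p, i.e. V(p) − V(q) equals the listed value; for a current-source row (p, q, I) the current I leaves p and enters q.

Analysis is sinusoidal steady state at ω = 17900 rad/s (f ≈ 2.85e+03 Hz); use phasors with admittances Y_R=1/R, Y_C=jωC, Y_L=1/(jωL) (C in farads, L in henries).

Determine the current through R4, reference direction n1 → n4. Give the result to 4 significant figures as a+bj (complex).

Apply KCL at each of the 4 non-ground nodes and solve the resulting linear system.
Node n1: branches {L2, R4, I1, I2, R5, I4, I5, R8} → V_1 = 0.4809-0.005098j
Node n2: branches {L1, R3, I1, I3, R7, V1} → V_2 = -0.6836-0.01074j
Node n3: branches {L2, I2, C1, R6} → V_3 = 1.039-1.866j
Node n4: branches {R1, R2, R4, I3, C1, R6, R8, V1} → V_4 = 1.026-0.01074j
Source currents: i(V1)=0.8508+0.006381j

-0.01263+0.0001305j A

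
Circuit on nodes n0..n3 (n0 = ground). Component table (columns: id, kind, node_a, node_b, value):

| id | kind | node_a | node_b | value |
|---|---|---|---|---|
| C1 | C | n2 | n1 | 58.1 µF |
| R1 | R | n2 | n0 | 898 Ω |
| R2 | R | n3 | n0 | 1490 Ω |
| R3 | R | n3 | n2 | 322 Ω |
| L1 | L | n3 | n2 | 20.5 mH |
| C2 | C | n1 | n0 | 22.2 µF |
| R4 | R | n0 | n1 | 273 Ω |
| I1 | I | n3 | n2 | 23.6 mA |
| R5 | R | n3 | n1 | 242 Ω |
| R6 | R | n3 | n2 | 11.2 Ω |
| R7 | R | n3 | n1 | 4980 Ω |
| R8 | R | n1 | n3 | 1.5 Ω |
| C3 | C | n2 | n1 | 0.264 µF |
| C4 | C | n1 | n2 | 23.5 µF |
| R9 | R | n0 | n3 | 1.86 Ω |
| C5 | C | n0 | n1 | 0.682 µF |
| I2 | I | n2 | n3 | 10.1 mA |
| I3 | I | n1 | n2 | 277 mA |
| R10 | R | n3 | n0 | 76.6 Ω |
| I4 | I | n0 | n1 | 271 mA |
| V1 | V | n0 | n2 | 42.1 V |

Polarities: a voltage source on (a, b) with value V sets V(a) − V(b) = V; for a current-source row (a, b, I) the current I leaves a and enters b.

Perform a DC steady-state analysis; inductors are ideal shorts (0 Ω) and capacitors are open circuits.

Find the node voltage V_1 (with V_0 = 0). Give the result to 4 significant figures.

Element admittances at DC:
  Y(C1) = 0.000 S between n2,n1
  Y(R1) = 0.001114 S between n2,n0
  Y(R2) = 0.0006711 S between n3,n0
  Y(R3) = 0.003106 S between n3,n2
  L1: short n3↔n2 (DC inductor)
  Y(C2) = 0.000 S between n1,n0
  Y(R4) = 0.003663 S between n0,n1
  I1: injects 0.0236 A into n2 (from n3)
  Y(R5) = 0.004132 S between n3,n1
  Y(R6) = 0.08929 S between n3,n2
  Y(R7) = 0.0002008 S between n3,n1
  Y(R8) = 0.6667 S between n1,n3
  Y(C3) = 0.000 S between n2,n1
  Y(C4) = 0.000 S between n1,n2
  Y(R9) = 0.5376 S between n0,n3
  Y(C5) = 0.000 S between n0,n1
  I2: injects 0.0101 A into n3 (from n2)
  I3: injects 0.277 A into n2 (from n1)
  Y(R10) = 0.01305 S between n3,n0
  I4: injects 0.271 A into n1 (from n0)
  V1: constraint V(n0)−V(n2) = 42.1
Assemble and solve the 5×5 MNA system:
  V(n1)=-41.88  V(n2)=-42.10  V(n3)=-42.10
  i(L1)=23.35  i(V1)=-23.68

-41.88 V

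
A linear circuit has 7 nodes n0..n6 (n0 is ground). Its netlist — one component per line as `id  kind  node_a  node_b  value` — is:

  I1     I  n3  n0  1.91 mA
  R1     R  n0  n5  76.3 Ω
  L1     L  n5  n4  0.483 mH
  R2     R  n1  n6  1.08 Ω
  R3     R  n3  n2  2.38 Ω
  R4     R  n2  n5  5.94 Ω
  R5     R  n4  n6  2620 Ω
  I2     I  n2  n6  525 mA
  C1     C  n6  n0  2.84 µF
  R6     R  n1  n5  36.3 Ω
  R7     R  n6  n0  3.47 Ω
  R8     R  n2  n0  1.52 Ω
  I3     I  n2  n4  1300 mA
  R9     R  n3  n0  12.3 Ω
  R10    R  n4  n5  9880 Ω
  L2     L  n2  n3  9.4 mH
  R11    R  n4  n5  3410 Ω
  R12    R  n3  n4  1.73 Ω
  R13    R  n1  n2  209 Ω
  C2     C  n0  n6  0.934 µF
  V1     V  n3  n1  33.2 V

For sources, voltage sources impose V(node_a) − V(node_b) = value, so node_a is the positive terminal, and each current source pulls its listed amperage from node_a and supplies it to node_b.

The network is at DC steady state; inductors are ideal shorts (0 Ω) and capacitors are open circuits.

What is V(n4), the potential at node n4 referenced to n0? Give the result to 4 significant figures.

Apply KCL at each of the 6 non-ground nodes and solve the resulting linear system.
Node n1: branches {R2, R6, R13, V1} → V_1 = -25.83
Node n2: branches {R3, R4, I2, R8, I3, L2, R13} → V_2 = 7.369
Node n3: branches {I1, R3, R9, L2, R12, V1} → V_3 = 7.369
Node n4: branches {L1, R5, I3, R10, R11, R12} → V_4 = 7.723
Node n5: branches {R1, L1, R4, R6, R10, R11} → V_5 = 7.723
Node n6: branches {R2, R5, I2, C1, R7, C2} → V_6 = -19.26
Source currents: i(L1)=-1.085, i(L2)=-6.772, i(V1)=-7.169

7.723 V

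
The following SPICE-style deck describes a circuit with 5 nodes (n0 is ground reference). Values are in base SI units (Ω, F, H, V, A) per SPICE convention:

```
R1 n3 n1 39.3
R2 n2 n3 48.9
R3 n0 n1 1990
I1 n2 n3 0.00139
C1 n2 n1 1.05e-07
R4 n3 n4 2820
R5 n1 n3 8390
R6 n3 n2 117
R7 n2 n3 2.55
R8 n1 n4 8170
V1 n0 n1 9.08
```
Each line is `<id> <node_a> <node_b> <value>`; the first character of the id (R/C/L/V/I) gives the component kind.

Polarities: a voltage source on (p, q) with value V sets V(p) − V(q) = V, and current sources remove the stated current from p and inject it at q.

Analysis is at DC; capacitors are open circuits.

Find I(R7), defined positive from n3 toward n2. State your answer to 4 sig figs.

MNA unknowns: 4 node voltages V₁..V_4 plus 1 source current (V1)
R1: Y=0.02545 on G[3,1]
R2: Y=0.02045 on G[2,3]
R3: Y=0.0005025 on G[0,1]
I1: z[2]−=0.00139, z[3]+=0.00139
C1: Y=0.000 on G[2,1]
R4: Y=0.0003546 on G[3,4]
R5: Y=0.0001192 on G[1,3]
R6: Y=0.008547 on G[3,2]
R7: Y=0.3922 on G[2,3]
R8: Y=0.0001224 on G[1,4]
V1: row V0−V1=9.08, i_V1 at 0,1
solve → V1=-9.080, V2=-9.083, V3=-9.080, V4=-9.080
aux → i_V1=-0.004563

0.001294 A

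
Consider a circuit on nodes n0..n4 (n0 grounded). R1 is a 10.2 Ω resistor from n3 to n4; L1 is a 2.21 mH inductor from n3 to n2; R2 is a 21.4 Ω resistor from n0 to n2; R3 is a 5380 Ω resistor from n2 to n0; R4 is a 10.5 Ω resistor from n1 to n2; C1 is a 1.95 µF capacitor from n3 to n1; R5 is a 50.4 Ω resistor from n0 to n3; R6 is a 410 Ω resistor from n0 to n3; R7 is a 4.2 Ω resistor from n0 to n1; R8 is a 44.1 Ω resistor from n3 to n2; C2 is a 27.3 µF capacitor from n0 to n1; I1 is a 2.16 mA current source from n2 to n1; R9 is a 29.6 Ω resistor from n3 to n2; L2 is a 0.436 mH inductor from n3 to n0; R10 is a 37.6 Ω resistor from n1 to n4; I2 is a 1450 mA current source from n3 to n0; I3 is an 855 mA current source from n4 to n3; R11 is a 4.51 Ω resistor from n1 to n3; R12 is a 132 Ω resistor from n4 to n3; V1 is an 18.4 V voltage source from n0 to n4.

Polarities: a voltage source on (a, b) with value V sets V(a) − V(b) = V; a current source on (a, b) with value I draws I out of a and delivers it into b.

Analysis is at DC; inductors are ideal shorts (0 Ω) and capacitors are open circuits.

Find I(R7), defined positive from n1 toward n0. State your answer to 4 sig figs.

Apply KCL at each of the 4 non-ground nodes and solve the resulting linear system.
Node n1: branches {R4, C1, R7, C2, I1, R10, R11} → V_1 = -0.8376
Node n2: branches {L1, R2, R3, R4, R8, I1, R9} → V_2 = 0.000
Node n3: branches {R1, L1, C1, R5, R6, R8, R9, L2, I2, I3, R11, R12} → V_3 = 0.000
Node n4: branches {R1, R10, I3, R12, V1} → V_4 = -18.40
Source currents: i(L1)=0.08193, i(L2)=-2.806, i(V1)=-1.555

-0.1994 A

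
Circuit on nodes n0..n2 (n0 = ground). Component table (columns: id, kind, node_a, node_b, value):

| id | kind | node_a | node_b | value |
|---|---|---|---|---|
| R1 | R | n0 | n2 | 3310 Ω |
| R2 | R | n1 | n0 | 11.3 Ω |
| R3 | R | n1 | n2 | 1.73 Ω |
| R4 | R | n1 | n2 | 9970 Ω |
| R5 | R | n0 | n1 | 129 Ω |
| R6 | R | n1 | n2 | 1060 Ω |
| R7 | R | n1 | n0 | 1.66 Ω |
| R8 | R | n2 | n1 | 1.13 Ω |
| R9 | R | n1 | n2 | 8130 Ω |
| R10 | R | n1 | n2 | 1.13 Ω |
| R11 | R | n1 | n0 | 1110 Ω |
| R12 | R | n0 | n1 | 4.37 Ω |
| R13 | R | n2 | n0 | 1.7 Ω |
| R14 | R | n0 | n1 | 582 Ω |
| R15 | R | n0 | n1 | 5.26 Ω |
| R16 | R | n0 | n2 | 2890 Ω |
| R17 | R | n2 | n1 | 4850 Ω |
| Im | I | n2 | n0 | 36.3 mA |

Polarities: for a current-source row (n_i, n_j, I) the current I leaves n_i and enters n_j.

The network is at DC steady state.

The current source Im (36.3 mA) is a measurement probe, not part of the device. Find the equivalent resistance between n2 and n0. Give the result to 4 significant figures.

MNA unknowns: 2 node voltages V₁..V_2
R1: Y=0.0003021 on G[0,2]
R2: Y=0.08850 on G[1,0]
R3: Y=0.5780 on G[1,2]
R4: Y=0.0001003 on G[1,2]
R5: Y=0.007752 on G[0,1]
R6: Y=0.0009434 on G[1,2]
R7: Y=0.6024 on G[1,0]
R8: Y=0.8850 on G[2,1]
R9: Y=0.0001230 on G[1,2]
R10: Y=0.8850 on G[1,2]
R11: Y=0.0009009 on G[1,0]
R12: Y=0.2288 on G[0,1]
R13: Y=0.5882 on G[2,0]
R14: Y=0.001718 on G[0,1]
R15: Y=0.1901 on G[0,1]
R16: Y=0.0003460 on G[0,2]
R17: Y=0.0002062 on G[2,1]
Im: z[2]−=0.0363, z[0]+=0.0363
solve → V1=-0.01824, V2=-0.02694

R_eq = 0.7422 Ω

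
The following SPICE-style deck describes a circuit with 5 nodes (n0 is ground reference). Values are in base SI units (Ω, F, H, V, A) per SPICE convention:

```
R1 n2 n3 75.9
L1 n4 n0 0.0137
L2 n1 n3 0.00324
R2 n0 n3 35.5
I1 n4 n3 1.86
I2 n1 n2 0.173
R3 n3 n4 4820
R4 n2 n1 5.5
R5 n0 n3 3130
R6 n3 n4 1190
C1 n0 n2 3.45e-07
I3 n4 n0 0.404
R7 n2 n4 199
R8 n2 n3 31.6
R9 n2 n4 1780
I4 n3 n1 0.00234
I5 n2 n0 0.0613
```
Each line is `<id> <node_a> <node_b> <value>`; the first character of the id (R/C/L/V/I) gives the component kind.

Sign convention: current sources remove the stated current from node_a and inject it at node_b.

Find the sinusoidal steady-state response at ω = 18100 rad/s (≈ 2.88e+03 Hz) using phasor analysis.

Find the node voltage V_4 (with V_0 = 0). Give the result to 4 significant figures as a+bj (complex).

MNA unknowns: 4 node voltages V₁..V_4
R1: Y=0.01318+0.000j on G[2,3]
L1: Y=0.000-0.004033j on G[4,0]
L2: Y=0.000-0.01705j on G[1,3]
R2: Y=0.02817+0.000j on G[0,3]
I1: z[4]−=1.86, z[3]+=1.86
I2: z[1]−=0.173, z[2]+=0.173
R3: Y=0.0002075+0.000j on G[3,4]
R4: Y=0.1818+0.000j on G[2,1]
R5: Y=0.0003195+0.000j on G[0,3]
R6: Y=0.0008403+0.000j on G[3,4]
C1: Y=0.000+0.006245j on G[0,2]
I3: z[4]−=0.404, z[0]+=0.404
R7: Y=0.005025+0.000j on G[2,4]
R8: Y=0.03165+0.000j on G[2,3]
R9: Y=0.0005618+0.000j on G[2,4]
I4: z[3]−=0.00234, z[1]+=0.00234
I5: z[2]−=0.0613, z[0]+=0.0613
solve → V1=-24.37-54.73j, V2=-25.86-52.45j, V3=0.01397-28.79j, V4=-243.5-196.7j

-243.5-196.7j V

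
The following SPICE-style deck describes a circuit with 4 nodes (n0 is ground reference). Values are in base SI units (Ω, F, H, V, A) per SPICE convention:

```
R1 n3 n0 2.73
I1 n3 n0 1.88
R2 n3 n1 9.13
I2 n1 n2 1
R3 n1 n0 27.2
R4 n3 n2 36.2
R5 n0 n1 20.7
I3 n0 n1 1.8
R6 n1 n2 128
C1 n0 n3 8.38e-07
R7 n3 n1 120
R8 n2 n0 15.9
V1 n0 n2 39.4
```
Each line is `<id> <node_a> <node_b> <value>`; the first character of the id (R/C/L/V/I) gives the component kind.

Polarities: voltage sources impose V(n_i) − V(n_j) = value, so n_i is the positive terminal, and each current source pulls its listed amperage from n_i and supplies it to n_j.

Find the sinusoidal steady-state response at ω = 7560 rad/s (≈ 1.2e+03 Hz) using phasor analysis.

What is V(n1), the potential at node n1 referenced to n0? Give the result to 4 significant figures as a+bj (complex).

-1.042+0.04799j V

Element admittances at ω=7560 rad/s:
  Y(R1) = 0.3663+0.000j S between n3,n0
  I1: injects 1.88 A into n0 (from n3)
  Y(R2) = 0.1095+0.000j S between n3,n1
  I2: injects 1 A into n2 (from n1)
  Y(R3) = 0.03676+0.000j S between n1,n0
  Y(R4) = 0.02762+0.000j S between n3,n2
  Y(R5) = 0.04831+0.000j S between n0,n1
  I3: injects 1.8 A into n1 (from n0)
  Y(R6) = 0.007812+0.000j S between n1,n2
  Y(C1) = 0.000+0.006335j S between n0,n3
  Y(R7) = 0.008333+0.000j S between n3,n1
  Y(R8) = 0.06289+0.000j S between n2,n0
  V1: constraint V(n0)−V(n2) = 39.4
Assemble and solve the 4×4 MNA system:
  V(n1)=-1.042+0.04799j  V(n2)=-39.40+0.000j  V(n3)=-6.039+0.08581j
  i(V1)=-4.699-0.002745j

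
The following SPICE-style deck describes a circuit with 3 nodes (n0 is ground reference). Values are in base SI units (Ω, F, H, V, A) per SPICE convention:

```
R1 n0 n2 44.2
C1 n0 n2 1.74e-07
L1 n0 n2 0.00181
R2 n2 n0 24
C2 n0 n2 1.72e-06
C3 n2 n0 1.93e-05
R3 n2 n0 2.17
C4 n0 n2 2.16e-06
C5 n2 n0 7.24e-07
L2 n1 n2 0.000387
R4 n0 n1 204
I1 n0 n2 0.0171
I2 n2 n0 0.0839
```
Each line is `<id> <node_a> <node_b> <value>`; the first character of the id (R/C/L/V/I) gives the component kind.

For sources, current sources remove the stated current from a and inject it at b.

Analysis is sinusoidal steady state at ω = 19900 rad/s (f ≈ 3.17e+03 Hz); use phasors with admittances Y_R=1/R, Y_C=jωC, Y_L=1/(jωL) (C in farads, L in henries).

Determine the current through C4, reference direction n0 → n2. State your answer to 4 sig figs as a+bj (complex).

0.002674+0.003141j A

Element admittances at ω=19900 rad/s:
  Y(R1) = 0.02262+0.000j S between n0,n2
  Y(C1) = 0.000+0.003463j S between n0,n2
  Y(L1) = 0.000-0.02776j S between n0,n2
  Y(R2) = 0.04167+0.000j S between n2,n0
  Y(C2) = 0.000+0.03423j S between n0,n2
  Y(C3) = 0.000+0.3841j S between n2,n0
  Y(R3) = 0.4608+0.000j S between n2,n0
  Y(C4) = 0.000+0.04298j S between n0,n2
  Y(C5) = 0.000+0.01441j S between n2,n0
  Y(L2) = 0.000-0.1298j S between n1,n2
  Y(R4) = 0.004902+0.000j S between n0,n1
  I1: injects 0.0171 A into n2 (from n0)
  I2: injects 0.0839 A into n0 (from n2)
Assemble and solve the 2×2 MNA system:
  V(n1)=-0.07063+0.06488j  V(n2)=-0.07308+0.06221j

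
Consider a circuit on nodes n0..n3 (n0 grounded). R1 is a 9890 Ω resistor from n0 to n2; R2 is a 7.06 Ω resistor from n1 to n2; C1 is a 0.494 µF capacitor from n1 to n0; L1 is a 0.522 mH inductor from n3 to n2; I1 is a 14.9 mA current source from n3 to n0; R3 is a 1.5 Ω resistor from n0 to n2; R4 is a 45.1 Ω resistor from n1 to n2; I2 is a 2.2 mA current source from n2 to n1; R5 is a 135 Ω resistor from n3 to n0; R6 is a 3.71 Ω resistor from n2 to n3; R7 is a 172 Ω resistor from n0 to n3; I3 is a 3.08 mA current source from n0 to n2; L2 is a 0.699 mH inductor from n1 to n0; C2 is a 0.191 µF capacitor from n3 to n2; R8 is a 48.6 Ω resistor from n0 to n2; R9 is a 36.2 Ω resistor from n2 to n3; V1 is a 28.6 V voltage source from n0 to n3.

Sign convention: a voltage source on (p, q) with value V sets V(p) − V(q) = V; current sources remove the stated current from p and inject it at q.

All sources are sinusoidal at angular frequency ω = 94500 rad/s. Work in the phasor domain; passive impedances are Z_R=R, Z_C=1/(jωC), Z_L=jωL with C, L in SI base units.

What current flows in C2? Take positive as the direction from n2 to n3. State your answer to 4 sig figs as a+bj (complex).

Element admittances at ω=94500 rad/s:
  Y(R1) = 0.0001011+0.000j S between n0,n2
  Y(R2) = 0.1416+0.000j S between n1,n2
  Y(C1) = 0.000+0.04668j S between n1,n0
  Y(L1) = 0.000-0.02027j S between n3,n2
  I1: injects 0.0149 A into n0 (from n3)
  Y(R3) = 0.6667+0.000j S between n0,n2
  Y(R4) = 0.02217+0.000j S between n1,n2
  I2: injects 0.0022 A into n1 (from n2)
  Y(R5) = 0.007407+0.000j S between n3,n0
  Y(R6) = 0.2695+0.000j S between n2,n3
  Y(R7) = 0.005814+0.000j S between n0,n3
  I3: injects 0.00308 A into n2 (from n0)
  Y(L2) = 0.000-0.01514j S between n1,n0
  Y(C2) = 0.000+0.01805j S between n3,n2
  Y(R8) = 0.02058+0.000j S between n0,n2
  Y(R9) = 0.02762+0.000j S between n2,n3
  V1: constraint V(n0)−V(n3) = 28.6
Assemble and solve the 4×4 MNA system:
  V(n1)=-8.193+1.885j  V(n2)=-8.570+0.3077j  V(n3)=-28.60+0.000j
  i(V1)=-6.316-0.04693j

-0.005555+0.3615j A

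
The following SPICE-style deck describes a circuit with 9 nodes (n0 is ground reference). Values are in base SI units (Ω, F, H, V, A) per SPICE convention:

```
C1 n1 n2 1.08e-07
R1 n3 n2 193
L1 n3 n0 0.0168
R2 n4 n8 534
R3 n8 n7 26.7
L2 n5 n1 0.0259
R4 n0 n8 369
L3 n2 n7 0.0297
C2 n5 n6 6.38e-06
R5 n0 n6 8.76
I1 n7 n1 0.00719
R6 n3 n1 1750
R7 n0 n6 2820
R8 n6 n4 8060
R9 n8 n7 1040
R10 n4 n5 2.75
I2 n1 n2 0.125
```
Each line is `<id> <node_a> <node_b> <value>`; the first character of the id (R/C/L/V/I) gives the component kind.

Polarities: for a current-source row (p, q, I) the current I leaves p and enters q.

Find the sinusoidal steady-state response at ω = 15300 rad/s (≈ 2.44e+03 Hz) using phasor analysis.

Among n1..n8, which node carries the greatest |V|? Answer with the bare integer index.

1

Apply KCL at each of the 8 non-ground nodes and solve the resulting linear system.
Node n1: branches {C1, L2, I1, R6, I2} → V_1 = -94.52-2.878j
Node n2: branches {C1, R1, L3, I2} → V_2 = 50.75-22.36j
Node n3: branches {R1, L1, R6} → V_3 = 34.40+2.840j
Node n4: branches {R2, R8, R10} → V_4 = 1.890+1.732j
Node n5: branches {L2, C2, R10} → V_5 = 1.895+1.860j
Node n6: branches {C2, R5, R7, R8} → V_6 = -0.1195+1.717j
Node n7: branches {R3, L3, I1, R9} → V_7 = 0.9936-26.04j
Node n8: branches {R2, R3, R4, R9} → V_8 = 0.9700-23.18j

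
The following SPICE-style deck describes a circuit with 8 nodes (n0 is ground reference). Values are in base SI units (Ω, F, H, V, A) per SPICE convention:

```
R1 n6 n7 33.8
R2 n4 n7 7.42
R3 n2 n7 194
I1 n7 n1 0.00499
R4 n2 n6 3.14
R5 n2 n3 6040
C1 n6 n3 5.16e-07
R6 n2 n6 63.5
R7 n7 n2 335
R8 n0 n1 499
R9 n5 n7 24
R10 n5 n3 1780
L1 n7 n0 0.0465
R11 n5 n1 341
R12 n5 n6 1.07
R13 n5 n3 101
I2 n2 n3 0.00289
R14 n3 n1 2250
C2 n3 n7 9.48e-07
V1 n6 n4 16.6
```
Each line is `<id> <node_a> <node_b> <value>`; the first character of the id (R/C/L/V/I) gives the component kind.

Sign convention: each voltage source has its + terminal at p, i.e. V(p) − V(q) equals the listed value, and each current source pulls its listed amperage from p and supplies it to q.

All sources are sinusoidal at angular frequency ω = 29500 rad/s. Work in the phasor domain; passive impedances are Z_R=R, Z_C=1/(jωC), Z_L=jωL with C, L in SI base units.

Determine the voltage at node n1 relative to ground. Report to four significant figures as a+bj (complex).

1.487-2.972j V

MNA unknowns: 7 node voltages V₁..V_7 plus 1 source current (V1)
R1: Y=0.02959+0.000j on G[6,7]
R2: Y=0.1348+0.000j on G[4,7]
R3: Y=0.005155+0.000j on G[2,7]
I1: z[7]−=0.00499, z[1]+=0.00499
R4: Y=0.3185+0.000j on G[2,6]
R5: Y=0.0001656+0.000j on G[2,3]
C1: Y=0.000+0.01522j on G[6,3]
R6: Y=0.01575+0.000j on G[2,6]
R7: Y=0.002985+0.000j on G[7,2]
R8: Y=0.002004+0.000j on G[0,1]
R9: Y=0.04167+0.000j on G[5,7]
R10: Y=0.0005618+0.000j on G[5,3]
L1: Y=0.000-0.0007290j on G[7,0]
R11: Y=0.002933+0.000j on G[5,1]
R12: Y=0.9346+0.000j on G[5,6]
R13: Y=0.009901+0.000j on G[5,3]
I2: z[2]−=0.00289, z[3]+=0.00289
R14: Y=0.0004444+0.000j on G[3,1]
C2: Y=0.000+0.02797j on G[3,7]
V1: row V6−V4=16.6, i_V1 at 6,4
solve → V1=1.487-2.972j, V2=1.909-4.572j, V3=-4.188-5.828j, V4=-14.43-4.583j, V5=1.662-4.570j, V6=2.166-4.583j, V7=-8.170-4.088j
aux → i_V1=-0.8442-0.06671j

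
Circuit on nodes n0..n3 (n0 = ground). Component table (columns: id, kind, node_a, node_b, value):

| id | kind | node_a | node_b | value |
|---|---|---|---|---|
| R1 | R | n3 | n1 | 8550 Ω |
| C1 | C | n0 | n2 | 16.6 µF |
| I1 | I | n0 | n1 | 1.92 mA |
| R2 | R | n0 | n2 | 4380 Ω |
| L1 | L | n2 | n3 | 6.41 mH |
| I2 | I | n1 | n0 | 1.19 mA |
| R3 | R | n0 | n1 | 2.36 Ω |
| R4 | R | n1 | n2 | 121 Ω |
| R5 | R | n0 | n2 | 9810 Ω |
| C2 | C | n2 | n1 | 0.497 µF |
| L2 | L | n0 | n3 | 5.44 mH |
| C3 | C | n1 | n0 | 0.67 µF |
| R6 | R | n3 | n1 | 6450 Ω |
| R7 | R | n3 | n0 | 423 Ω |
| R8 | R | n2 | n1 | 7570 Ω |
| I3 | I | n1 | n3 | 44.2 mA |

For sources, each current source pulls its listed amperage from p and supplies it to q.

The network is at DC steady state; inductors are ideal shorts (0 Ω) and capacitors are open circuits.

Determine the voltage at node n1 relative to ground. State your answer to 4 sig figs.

-0.1005 V

MNA unknowns: 3 node voltages V₁..V_3 plus 2 source currents (L1, L2)
R1: Y=0.0001170 on G[3,1]
C1: Y=0.000 on G[0,2]
I1: z[0]−=0.00192, z[1]+=0.00192
R2: Y=0.0002283 on G[0,2]
L1: row V2−V3=0, i_L1 at 2,3
I2: z[1]−=0.00119, z[0]+=0.00119
R3: Y=0.4237 on G[0,1]
R4: Y=0.008264 on G[1,2]
R5: Y=0.0001019 on G[0,2]
C2: Y=0.000 on G[2,1]
L2: row V0−V3=0, i_L2 at 0,3
C3: Y=0.000 on G[1,0]
R6: Y=0.0001550 on G[3,1]
R7: Y=0.002364 on G[3,0]
R8: Y=0.0001321 on G[2,1]
I3: z[1]−=0.0442, z[3]+=0.0442
solve → V1=-0.1005, V2=0.000, V3=0.000
aux → i_L1=-0.0008441, i_L2=-0.04333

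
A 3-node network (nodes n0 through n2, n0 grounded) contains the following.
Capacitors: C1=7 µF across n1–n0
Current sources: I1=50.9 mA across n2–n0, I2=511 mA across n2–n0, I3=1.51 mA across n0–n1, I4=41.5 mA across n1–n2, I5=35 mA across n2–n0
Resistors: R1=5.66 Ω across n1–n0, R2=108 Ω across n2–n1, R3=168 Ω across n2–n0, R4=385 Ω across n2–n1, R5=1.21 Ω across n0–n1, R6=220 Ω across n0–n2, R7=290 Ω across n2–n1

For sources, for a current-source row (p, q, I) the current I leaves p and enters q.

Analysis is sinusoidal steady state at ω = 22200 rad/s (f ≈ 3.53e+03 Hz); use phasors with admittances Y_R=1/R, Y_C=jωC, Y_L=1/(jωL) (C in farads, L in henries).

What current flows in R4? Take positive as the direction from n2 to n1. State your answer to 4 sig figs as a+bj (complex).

Element admittances at ω=22200 rad/s:
  Y(C1) = 0.000+0.1554j S between n1,n0
  I1: injects 0.0509 A into n0 (from n2)
  Y(R1) = 0.1767+0.000j S between n1,n0
  I2: injects 0.511 A into n0 (from n2)
  I3: injects 0.00151 A into n1 (from n0)
  Y(R2) = 0.009259+0.000j S between n2,n1
  Y(R3) = 0.005952+0.000j S between n2,n0
  Y(R4) = 0.002597+0.000j S between n2,n1
  Y(R5) = 0.8264+0.000j S between n0,n1
  Y(R6) = 0.004545+0.000j S between n0,n2
  I4: injects 0.0415 A into n2 (from n1)
  Y(R7) = 0.003448+0.000j S between n2,n1
  I5: injects 0.035 A into n0 (from n2)
Assemble and solve the 2×2 MNA system:
  V(n1)=-0.3575+0.05505j  V(n2)=-21.74+0.03265j

-0.05553-5.817e-05j A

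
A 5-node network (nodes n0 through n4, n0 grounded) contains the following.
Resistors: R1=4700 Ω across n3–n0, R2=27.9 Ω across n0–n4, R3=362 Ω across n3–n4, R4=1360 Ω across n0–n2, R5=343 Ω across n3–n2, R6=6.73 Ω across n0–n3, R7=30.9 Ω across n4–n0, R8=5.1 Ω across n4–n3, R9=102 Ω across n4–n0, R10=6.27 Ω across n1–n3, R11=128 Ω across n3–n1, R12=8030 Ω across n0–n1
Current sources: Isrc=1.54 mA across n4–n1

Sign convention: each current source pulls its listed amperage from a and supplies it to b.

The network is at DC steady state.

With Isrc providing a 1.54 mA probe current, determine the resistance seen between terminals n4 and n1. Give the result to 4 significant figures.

Element admittances at DC:
  Y(R1) = 0.0002128 S between n3,n0
  Y(R2) = 0.03584 S between n0,n4
  Y(R3) = 0.002762 S between n3,n4
  Y(R4) = 0.0007353 S between n0,n2
  Y(R5) = 0.002915 S between n3,n2
  Y(R6) = 0.1486 S between n0,n3
  Y(R7) = 0.03236 S between n4,n0
  Y(R8) = 0.1961 S between n4,n3
  Y(R9) = 0.009804 S between n4,n0
  Y(R10) = 0.1595 S between n1,n3
  Y(R11) = 0.007812 S between n3,n1
  Y(R12) = 0.0001245 S between n0,n1
  Isrc: injects 0.00154 A into n1 (from n4)
Assemble and solve the 4×4 MNA system:
  V(n1)=0.01130  V(n2)=0.001682  V(n3)=0.002106  V(n4)=-0.004050

R_eq = 9.969 Ω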